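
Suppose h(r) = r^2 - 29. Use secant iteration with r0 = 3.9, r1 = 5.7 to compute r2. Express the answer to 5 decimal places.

h(3.9) = -13.7900000, h(5.7) = 3.4900000
r2 = 5.7000000 − 3.4900000·(5.7000000 − 3.9000000) / (3.4900000 − (-13.7900000)) = 5.7000000 − (6.2820000)/(17.2800000) = 5.3364583

5.33646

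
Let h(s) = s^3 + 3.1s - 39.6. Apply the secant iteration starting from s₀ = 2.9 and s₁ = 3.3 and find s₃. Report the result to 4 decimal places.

h(2.9) = -6.221000, h(3.3) = 6.567000
s₂ = 3.300000 − 6.567000·(3.300000 − 2.900000) / (6.567000 − (-6.221000)) = 3.300000 − (2.626800)/(12.788000) = 3.094589
h(3.094589) = -0.371511
s₃ = 3.094589 − (-0.371511)·(3.094589 − 3.300000) / (-0.371511 − 6.567000) = 3.094589 − (0.076313)/(-6.938511) = 3.105587

3.1056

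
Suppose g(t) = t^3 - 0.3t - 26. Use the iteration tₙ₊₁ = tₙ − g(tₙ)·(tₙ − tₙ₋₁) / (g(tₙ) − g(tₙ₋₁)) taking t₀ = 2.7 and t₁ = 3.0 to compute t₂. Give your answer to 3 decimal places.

g(2.7) = -7.12700, g(3.0) = 0.10000
t₂ = 3.00000 − 0.10000·(3.00000 − 2.70000) / (0.10000 − (-7.12700)) = 3.00000 − (0.03000)/(7.22700) = 2.99585

2.996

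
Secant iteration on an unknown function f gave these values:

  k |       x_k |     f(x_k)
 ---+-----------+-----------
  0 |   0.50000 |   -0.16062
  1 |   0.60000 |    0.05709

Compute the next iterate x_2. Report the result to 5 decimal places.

x_2 = 0.60000 − 0.05709·(0.60000 − 0.50000) / (0.05709 − (-0.16062))
   = 0.60000 − (0.0057090)/(0.2177100) = 0.5737770

0.57378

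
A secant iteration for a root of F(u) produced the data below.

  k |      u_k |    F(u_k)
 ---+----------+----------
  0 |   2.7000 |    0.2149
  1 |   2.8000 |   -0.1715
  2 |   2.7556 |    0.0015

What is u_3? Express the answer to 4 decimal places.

u_3 = 2.7556 − 0.0015·(2.7556 − 2.8000) / (0.0015 − (-0.1715))
   = 2.7556 − (-0.000067)/(0.173000) = 2.755985

2.7560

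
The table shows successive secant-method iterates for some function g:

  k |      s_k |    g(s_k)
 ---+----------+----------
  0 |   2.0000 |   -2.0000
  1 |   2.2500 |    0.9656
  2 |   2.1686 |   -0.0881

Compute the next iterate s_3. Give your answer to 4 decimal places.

2.1754

s_3 = 2.1686 − (-0.0881)·(2.1686 − 2.2500) / (-0.0881 − 0.9656)
   = 2.1686 − (0.007171)/(-1.053700) = 2.175406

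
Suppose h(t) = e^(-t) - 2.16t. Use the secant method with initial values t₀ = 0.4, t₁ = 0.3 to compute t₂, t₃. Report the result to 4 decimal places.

h(0.4) = -0.193680, h(0.3) = 0.092818
t₂ = 0.300000 − 0.092818·(0.300000 − 0.400000) / (0.092818 − (-0.193680)) = 0.300000 − (-0.009282)/(0.286498) = 0.332397
h(0.332397) = -0.000776
t₃ = 0.332397 − (-0.000776)·(0.332397 − 0.300000) / (-0.000776 − 0.092818) = 0.332397 − (-0.000025)/(-0.093595) = 0.332129

0.3324, 0.3321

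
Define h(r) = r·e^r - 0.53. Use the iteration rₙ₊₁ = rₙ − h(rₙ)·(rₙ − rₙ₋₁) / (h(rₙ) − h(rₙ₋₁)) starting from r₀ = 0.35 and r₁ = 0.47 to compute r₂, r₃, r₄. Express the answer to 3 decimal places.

0.366, 0.367, 0.367

h(0.35) = -0.03333, h(0.47) = 0.22200
r₂ = 0.47000 − 0.22200·(0.47000 − 0.35000) / (0.22200 − (-0.03333)) = 0.47000 − (0.02664)/(0.25532) = 0.36566
h(0.36566) = -0.00291
r₃ = 0.36566 − (-0.00291)·(0.36566 − 0.47000) / (-0.00291 − 0.22200) = 0.36566 − (0.00030)/(-0.22491) = 0.36701
h(0.36701) = -0.00025
r₄ = 0.36701 − (-0.00025)·(0.36701 − 0.36566) / (-0.00025 − (-0.00291)) = 0.36701 − (0.00000)/(0.00266) = 0.36714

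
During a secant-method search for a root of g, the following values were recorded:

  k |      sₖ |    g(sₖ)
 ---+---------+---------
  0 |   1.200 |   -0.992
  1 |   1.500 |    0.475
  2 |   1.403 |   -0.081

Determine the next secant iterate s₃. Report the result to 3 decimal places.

1.417

s₃ = 1.403 − (-0.081)·(1.403 − 1.500) / (-0.081 − 0.475)
   = 1.403 − (0.00786)/(-0.55600) = 1.41713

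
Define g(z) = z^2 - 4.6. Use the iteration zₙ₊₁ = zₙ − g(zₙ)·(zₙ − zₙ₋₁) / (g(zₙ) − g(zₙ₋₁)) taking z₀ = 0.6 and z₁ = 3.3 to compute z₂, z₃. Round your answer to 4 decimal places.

1.6872, 2.0388

g(0.6) = -4.240000, g(3.3) = 6.290000
z₂ = 3.300000 − 6.290000·(3.300000 − 0.600000) / (6.290000 − (-4.240000)) = 3.300000 − (16.983000)/(10.530000) = 1.687179
g(1.687179) = -1.753425
z₃ = 1.687179 − (-1.753425)·(1.687179 − 3.300000) / (-1.753425 − 6.290000) = 1.687179 − (2.827960)/(-8.043425) = 2.038766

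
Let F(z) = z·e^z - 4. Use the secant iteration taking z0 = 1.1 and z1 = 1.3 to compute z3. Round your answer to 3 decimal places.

F(1.1) = -0.69542, F(1.3) = 0.77009
z2 = 1.30000 − 0.77009·(1.30000 − 1.10000) / (0.77009 − (-0.69542)) = 1.30000 − (0.15402)/(1.46550) = 1.19490
F(1.19490) = -0.05294
z3 = 1.19490 − (-0.05294)·(1.19490 − 1.30000) / (-0.05294 − 0.77009) = 1.19490 − (0.00556)/(-0.82302) = 1.20166

1.202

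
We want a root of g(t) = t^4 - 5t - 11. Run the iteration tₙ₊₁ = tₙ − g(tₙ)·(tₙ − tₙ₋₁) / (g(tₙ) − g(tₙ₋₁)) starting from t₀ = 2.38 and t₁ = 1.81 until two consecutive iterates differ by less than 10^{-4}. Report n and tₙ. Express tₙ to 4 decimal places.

n = 6, tₙ = 2.1609

g(2.38) = 9.185427, g(1.81) = -9.317169
t₂ = 1.810000 − (-9.317169)·(-0.570000)/(-18.502596) = 2.097029;  |Δ| = 0.287029
g(2.097029) = -2.146862
t₃ = 2.097029 − (-2.146862)·(0.287029)/(7.170307) = 2.182969;  |Δ| = 0.085939
g(2.182969) = 0.793738
t₄ = 2.182969 − 0.793738·(0.085939)/(2.940600) = 2.159772;  |Δ| = 0.023197
g(2.159772) = -0.040242
t₅ = 2.159772 − (-0.040242)·(-0.023197)/(-0.833980) = 2.160891;  |Δ| = 0.001119
g(2.160891) = -0.000697
t₆ = 2.160891 − (-0.000697)·(0.001119)/(0.039545) = 2.160911;  |Δ| = 0.000020
|t₆ − t₅| = 0.000020 < 10^{-4}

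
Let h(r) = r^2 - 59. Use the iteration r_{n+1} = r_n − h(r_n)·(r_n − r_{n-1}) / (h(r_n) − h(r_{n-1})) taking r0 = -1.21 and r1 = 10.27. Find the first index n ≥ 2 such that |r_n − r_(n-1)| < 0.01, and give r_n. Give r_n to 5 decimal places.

n = 6, r_n = 7.68113

h(-1.21) = -57.5359000, h(10.27) = 46.4729000
r2 = 10.2700000 − 46.4729000·(11.4800000)/(104.0088000) = 5.1405408;  |Δ| = 5.1294592
h(5.1405408) = -32.5748399
r3 = 5.1405408 − (-32.5748399)·(-5.1294592)/(-79.0477399) = 7.2543433;  |Δ| = 2.1138025
h(7.2543433) = -6.3745026
r4 = 7.2543433 − (-6.3745026)·(2.1138025)/(26.2003373) = 7.7686283;  |Δ| = 0.5142850
h(7.7686283) = 1.3515859
r5 = 7.7686283 − 1.3515859·(0.5142850)/(7.7260885) = 7.6786604;  |Δ| = 0.0899679
h(7.6786604) = -0.0381749
r6 = 7.6786604 − (-0.0381749)·(-0.0899679)/(-1.3897608) = 7.6811317;  |Δ| = 0.0024713
|r6 − r5| = 0.0024713 < 0.01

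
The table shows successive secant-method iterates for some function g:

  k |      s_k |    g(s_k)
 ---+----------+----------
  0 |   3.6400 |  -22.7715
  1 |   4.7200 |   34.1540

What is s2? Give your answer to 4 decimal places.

4.0720

s2 = 4.7200 − 34.1540·(4.7200 − 3.6400) / (34.1540 − (-22.7715))
   = 4.7200 − (36.886320)/(56.925500) = 4.072025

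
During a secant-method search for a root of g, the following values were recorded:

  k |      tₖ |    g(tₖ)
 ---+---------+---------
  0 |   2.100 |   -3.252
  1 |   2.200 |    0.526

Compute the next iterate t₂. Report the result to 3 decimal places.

t₂ = 2.200 − 0.526·(2.200 − 2.100) / (0.526 − (-3.252))
   = 2.200 − (0.05260)/(3.77800) = 2.18608

2.186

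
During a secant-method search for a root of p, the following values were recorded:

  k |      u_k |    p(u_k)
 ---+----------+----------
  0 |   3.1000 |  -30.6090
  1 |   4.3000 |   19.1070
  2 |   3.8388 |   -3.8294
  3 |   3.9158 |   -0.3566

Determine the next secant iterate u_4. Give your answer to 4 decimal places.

3.9237

u_4 = 3.9158 − (-0.3566)·(3.9158 − 3.8388) / (-0.3566 − (-3.8294))
   = 3.9158 − (-0.027458)/(3.472800) = 3.923707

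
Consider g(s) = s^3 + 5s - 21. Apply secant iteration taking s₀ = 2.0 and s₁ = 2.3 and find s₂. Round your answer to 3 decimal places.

g(2.0) = -3.00000, g(2.3) = 2.66700
s₂ = 2.30000 − 2.66700·(2.30000 − 2.00000) / (2.66700 − (-3.00000)) = 2.30000 − (0.80010)/(5.66700) = 2.15881

2.159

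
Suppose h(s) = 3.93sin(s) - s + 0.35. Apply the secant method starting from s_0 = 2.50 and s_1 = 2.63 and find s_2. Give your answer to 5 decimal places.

2.54706

h(2.50) = 0.2019955, h(2.63) = -0.3560032
s_2 = 2.6300000 − (-0.3560032)·(2.6300000 − 2.5000000) / (-0.3560032 − 0.2019955) = 2.6300000 − (-0.0462804)/(-0.5579988) = 2.5470600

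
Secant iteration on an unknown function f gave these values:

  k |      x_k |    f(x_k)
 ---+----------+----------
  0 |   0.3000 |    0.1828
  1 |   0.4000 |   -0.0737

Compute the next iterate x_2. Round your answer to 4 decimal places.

x_2 = 0.4000 − (-0.0737)·(0.4000 − 0.3000) / (-0.0737 − 0.1828)
   = 0.4000 − (-0.007370)/(-0.256500) = 0.371267

0.3713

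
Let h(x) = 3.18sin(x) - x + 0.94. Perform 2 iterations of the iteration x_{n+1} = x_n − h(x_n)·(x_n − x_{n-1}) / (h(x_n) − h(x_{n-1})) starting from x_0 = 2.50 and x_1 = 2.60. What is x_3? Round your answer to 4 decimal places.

h(2.50) = 0.343141, h(2.60) = -0.020706
x_2 = 2.600000 − (-0.020706)·(2.600000 − 2.500000) / (-0.020706 − 0.343141) = 2.600000 − (-0.002071)/(-0.363847) = 2.594309
h(2.594309) = 0.000465
x_3 = 2.594309 − 0.000465·(2.594309 − 2.600000) / (0.000465 − (-0.020706)) = 2.594309 − (-0.000003)/(0.021171) = 2.594434

2.5944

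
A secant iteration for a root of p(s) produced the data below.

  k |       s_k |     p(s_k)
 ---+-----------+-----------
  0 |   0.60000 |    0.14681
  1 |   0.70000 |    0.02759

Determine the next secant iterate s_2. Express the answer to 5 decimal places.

s_2 = 0.70000 − 0.02759·(0.70000 − 0.60000) / (0.02759 − 0.14681)
   = 0.70000 − (0.0027590)/(-0.1192200) = 0.7231421

0.72314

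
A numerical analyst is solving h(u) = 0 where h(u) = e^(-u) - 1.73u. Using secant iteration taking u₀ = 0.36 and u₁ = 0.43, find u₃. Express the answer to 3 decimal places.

h(0.36) = 0.07488, h(0.43) = -0.09339
u₂ = 0.43000 − (-0.09339)·(0.43000 − 0.36000) / (-0.09339 − 0.07488) = 0.43000 − (-0.00654)/(-0.16827) = 0.39115
h(0.39115) = -0.00041
u₃ = 0.39115 − (-0.00041)·(0.39115 − 0.43000) / (-0.00041 − (-0.09339)) = 0.39115 − (0.00002)/(0.09298) = 0.39098

0.391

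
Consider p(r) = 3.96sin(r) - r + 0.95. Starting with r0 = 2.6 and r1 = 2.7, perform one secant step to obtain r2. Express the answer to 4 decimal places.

2.6872

p(2.6) = 0.391385, p(2.7) = -0.057576
r2 = 2.700000 − (-0.057576)·(2.700000 − 2.600000) / (-0.057576 − 0.391385) = 2.700000 − (-0.005758)/(-0.448961) = 2.687176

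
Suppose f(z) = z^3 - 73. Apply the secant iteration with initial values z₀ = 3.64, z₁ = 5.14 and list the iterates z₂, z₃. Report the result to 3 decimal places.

4.064, 4.156

f(3.64) = -24.77146, f(5.14) = 62.79674
z₂ = 5.14000 − 62.79674·(5.14000 − 3.64000) / (62.79674 − (-24.77146)) = 5.14000 − (94.19512)/(87.56820) = 4.06432
f(4.06432) = -5.86259
z₃ = 4.06432 − (-5.86259)·(4.06432 − 5.14000) / (-5.86259 − 62.79674) = 4.06432 − (6.30625)/(-68.65933) = 4.15617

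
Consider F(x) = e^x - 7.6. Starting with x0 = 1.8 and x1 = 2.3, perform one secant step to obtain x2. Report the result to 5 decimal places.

F(1.8) = -1.5503525, F(2.3) = 2.3741825
x2 = 2.3000000 − 2.3741825·(2.3000000 − 1.8000000) / (2.3741825 − (-1.5503525)) = 2.3000000 − (1.1870912)/(3.9245350) = 1.9975205

1.99752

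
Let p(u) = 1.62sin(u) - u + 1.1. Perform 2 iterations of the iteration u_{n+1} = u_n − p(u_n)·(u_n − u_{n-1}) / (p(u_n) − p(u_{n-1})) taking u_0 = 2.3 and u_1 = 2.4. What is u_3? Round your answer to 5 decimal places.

p(2.3) = 0.0080424, p(2.4) = -0.2057496
u_2 = 2.4000000 − (-0.2057496)·(2.4000000 − 2.3000000) / (-0.2057496 − 0.0080424) = 2.4000000 − (-0.0205750)/(-0.2137921) = 2.3037618
p(2.3037618) = 0.0002117
u_3 = 2.3037618 − 0.0002117·(2.3037618 − 2.4000000) / (0.0002117 − (-0.2057496)) = 2.3037618 − (-0.0000204)/(0.2059614) = 2.3038607

2.30386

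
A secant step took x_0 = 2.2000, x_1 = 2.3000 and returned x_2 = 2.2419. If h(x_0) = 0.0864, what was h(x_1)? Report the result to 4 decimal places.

-0.1198

The secant line through (2.2000, 0.0864) and (2.3000, h(x_1)) crosses zero at x_2 = 2.2419.
So (2.2000, 0.0864), (2.3000, h(x_1)), (2.2419, 0) are collinear:
h(x_1) = 0.0864 · (2.3000 − 2.2419) / (2.2000 − 2.2419) = 0.0864 · (0.058100)/(-0.041900) = -0.119805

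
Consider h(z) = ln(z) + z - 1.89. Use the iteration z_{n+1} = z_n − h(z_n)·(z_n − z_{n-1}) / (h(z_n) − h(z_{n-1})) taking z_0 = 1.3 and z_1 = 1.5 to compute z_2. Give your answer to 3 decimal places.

h(1.3) = -0.32764, h(1.5) = 0.01547
z_2 = 1.50000 − 0.01547·(1.50000 − 1.30000) / (0.01547 − (-0.32764)) = 1.50000 − (0.00309)/(0.34310) = 1.49099

1.491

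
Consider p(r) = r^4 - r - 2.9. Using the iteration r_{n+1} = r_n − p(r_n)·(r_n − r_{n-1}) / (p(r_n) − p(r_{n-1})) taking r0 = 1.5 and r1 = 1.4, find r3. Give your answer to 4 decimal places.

1.4438

p(1.5) = 0.662500, p(1.4) = -0.458400
r2 = 1.400000 − (-0.458400)·(1.400000 − 1.500000) / (-0.458400 − 0.662500) = 1.400000 − (0.045840)/(-1.120900) = 1.440896
p(1.440896) = -0.030370
r3 = 1.440896 − (-0.030370)·(1.440896 − 1.400000) / (-0.030370 − (-0.458400)) = 1.440896 − (-0.001242)/(0.428030) = 1.443797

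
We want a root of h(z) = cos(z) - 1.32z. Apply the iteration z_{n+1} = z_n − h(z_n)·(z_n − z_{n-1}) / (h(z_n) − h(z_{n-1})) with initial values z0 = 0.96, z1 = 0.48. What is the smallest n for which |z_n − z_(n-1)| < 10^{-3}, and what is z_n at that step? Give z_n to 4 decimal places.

n = 4, z_n = 0.6176

h(0.96) = -0.693680, h(0.48) = 0.253395
z2 = 0.480000 − 0.253395·(-0.480000)/(0.947075) = 0.608427;  |Δ| = 0.128427
h(0.608427) = 0.017425
z3 = 0.608427 − 0.017425·(0.128427)/(-0.235970) = 0.617910;  |Δ| = 0.009484
h(0.617910) = -0.000551
z4 = 0.617910 − (-0.000551)·(0.009484)/(-0.017976) = 0.617620;  |Δ| = 0.000291
|z4 − z3| = 0.000291 < 10^{-3}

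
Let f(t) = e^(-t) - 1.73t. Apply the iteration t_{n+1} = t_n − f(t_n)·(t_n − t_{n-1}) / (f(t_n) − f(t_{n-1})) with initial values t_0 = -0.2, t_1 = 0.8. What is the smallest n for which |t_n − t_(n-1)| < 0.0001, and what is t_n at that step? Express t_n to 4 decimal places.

f(-0.2) = 1.567403, f(0.8) = -0.934671
t_2 = 0.800000 − (-0.934671)·(1.000000)/(-2.502074) = 0.426441;  |Δ| = 0.373559
f(0.426441) = -0.084916
t_3 = 0.426441 − (-0.084916)·(-0.373559)/(0.849755) = 0.389112;  |Δ| = 0.037330
f(0.389112) = 0.004495
t_4 = 0.389112 − 0.004495·(-0.037330)/(0.089410) = 0.390989;  |Δ| = 0.001877
f(0.390989) = -0.000022
t_5 = 0.390989 − (-0.000022)·(0.001877)/(-0.004517) = 0.390979;  |Δ| = 0.000009
|t_5 − t_4| = 0.000009 < 0.0001

n = 5, t_n = 0.3910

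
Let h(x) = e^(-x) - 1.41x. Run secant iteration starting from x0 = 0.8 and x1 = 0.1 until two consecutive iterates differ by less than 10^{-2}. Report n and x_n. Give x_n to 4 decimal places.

n = 4, x_n = 0.4515

h(0.8) = -0.678671, h(0.1) = 0.763837
x2 = 0.100000 − 0.763837·(-0.700000)/(1.442508) = 0.470664;  |Δ| = 0.370664
h(0.470664) = -0.039049
x3 = 0.470664 − (-0.039049)·(0.370664)/(-0.802887) = 0.452637;  |Δ| = 0.018028
h(0.452637) = -0.002268
x4 = 0.452637 − (-0.002268)·(-0.018028)/(0.036781) = 0.451525;  |Δ| = 0.001112
|x4 − x3| = 0.001112 < 10^{-2}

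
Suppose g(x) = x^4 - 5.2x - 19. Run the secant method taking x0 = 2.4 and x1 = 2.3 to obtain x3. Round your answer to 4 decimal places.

2.3654

g(2.4) = 1.697600, g(2.3) = -2.975900
x2 = 2.300000 − (-2.975900)·(2.300000 − 2.400000) / (-2.975900 − 1.697600) = 2.300000 − (0.297590)/(-4.673500) = 2.363676
g(2.363676) = -0.076944
x3 = 2.363676 − (-0.076944)·(2.363676 − 2.300000) / (-0.076944 − (-2.975900)) = 2.363676 − (-0.004899)/(2.898956) = 2.365366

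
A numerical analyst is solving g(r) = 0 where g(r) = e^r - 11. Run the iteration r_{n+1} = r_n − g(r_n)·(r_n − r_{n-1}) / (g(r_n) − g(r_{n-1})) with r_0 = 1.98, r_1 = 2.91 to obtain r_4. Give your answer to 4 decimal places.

g(1.98) = -3.757257, g(2.91) = 7.356799
r_2 = 2.910000 − 7.356799·(2.910000 − 1.980000) / (7.356799 − (-3.757257)) = 2.910000 − (6.841823)/(11.114056) = 2.294399
g(2.294399) = -1.081526
r_3 = 2.294399 − (-1.081526)·(2.294399 − 2.910000) / (-1.081526 − 7.356799) = 2.294399 − (0.665788)/(-8.438324) = 2.373300
g(2.373300) = -0.267252
r_4 = 2.373300 − (-0.267252)·(2.373300 − 2.294399) / (-0.267252 − (-1.081526)) = 2.373300 − (-0.021086)/(0.814274) = 2.399195

2.3992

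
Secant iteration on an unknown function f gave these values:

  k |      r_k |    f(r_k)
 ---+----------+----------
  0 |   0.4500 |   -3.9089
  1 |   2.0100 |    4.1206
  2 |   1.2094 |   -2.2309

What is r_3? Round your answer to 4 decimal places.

r_3 = 1.2094 − (-2.2309)·(1.2094 − 2.0100) / (-2.2309 − 4.1206)
   = 1.2094 − (1.786059)/(-6.351500) = 1.490603

1.4906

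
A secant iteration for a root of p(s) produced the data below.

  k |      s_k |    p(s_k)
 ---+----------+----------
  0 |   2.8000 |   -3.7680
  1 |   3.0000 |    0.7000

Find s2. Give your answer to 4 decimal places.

2.9687

s2 = 3.0000 − 0.7000·(3.0000 − 2.8000) / (0.7000 − (-3.7680))
   = 3.0000 − (0.140000)/(4.468000) = 2.968666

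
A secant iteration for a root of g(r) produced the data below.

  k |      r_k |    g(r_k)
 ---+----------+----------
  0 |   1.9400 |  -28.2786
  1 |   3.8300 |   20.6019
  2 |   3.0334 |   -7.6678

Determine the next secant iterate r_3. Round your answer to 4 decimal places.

3.2495

r_3 = 3.0334 − (-7.6678)·(3.0334 − 3.8300) / (-7.6678 − 20.6019)
   = 3.0334 − (6.108169)/(-28.269700) = 3.249468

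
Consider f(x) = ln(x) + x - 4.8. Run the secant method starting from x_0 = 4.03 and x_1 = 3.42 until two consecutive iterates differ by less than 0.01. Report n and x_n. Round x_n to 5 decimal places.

f(4.03) = 0.6237664, f(3.42) = -0.1503594
x_2 = 3.4200000 − (-0.1503594)·(-0.6100000)/(-0.7741258) = 3.5384811;  |Δ| = 0.1184811
f(3.5384811) = 0.0021786
x_3 = 3.5384811 − 0.0021786·(0.1184811)/(0.1525381) = 3.5367889;  |Δ| = 0.0016922
|x_3 − x_2| = 0.0016922 < 0.01

n = 3, x_n = 3.53679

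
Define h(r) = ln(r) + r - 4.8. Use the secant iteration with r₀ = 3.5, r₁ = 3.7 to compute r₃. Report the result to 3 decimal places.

3.537

h(3.5) = -0.04724, h(3.7) = 0.20833
r₂ = 3.70000 − 0.20833·(3.70000 − 3.50000) / (0.20833 − (-0.04724)) = 3.70000 − (0.04167)/(0.25557) = 3.53697
h(3.53697) = 0.00024
r₃ = 3.53697 − 0.00024·(3.53697 − 3.70000) / (0.00024 − 0.20833) = 3.53697 − (-0.00004)/(-0.20810) = 3.53678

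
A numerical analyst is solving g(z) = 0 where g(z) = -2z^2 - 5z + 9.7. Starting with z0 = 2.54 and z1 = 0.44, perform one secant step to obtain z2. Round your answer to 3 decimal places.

1.089

g(2.54) = -15.90320, g(0.44) = 7.11280
z2 = 0.44000 − 7.11280·(0.44000 − 2.54000) / (7.11280 − (-15.90320)) = 0.44000 − (-14.93688)/(23.01600) = 1.08898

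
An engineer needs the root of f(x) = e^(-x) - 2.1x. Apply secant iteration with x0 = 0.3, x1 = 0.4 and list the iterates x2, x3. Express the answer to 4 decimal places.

f(0.3) = 0.110818, f(0.4) = -0.169680
x2 = 0.400000 − (-0.169680)·(0.400000 − 0.300000) / (-0.169680 − 0.110818) = 0.400000 − (-0.016968)/(-0.280498) = 0.339508
f(0.339508) = -0.000845
x3 = 0.339508 − (-0.000845)·(0.339508 − 0.400000) / (-0.000845 − (-0.169680)) = 0.339508 − (0.000051)/(0.168835) = 0.339205

0.3395, 0.3392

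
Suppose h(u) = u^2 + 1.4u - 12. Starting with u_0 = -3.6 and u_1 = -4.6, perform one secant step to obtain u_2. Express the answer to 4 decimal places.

-4.2000

h(-3.6) = -4.080000, h(-4.6) = 2.720000
u_2 = -4.600000 − 2.720000·(-4.600000 − (-3.600000)) / (2.720000 − (-4.080000)) = -4.600000 − (-2.720000)/(6.800000) = -4.200000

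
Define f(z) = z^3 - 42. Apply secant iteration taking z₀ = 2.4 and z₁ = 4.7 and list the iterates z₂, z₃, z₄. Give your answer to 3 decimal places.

3.120, 3.370, 3.488

f(2.4) = -28.17600, f(4.7) = 61.82300
z₂ = 4.70000 − 61.82300·(4.70000 − 2.40000) / (61.82300 − (-28.17600)) = 4.70000 − (142.19290)/(89.99900) = 3.12006
f(3.12006) = -11.62688
z₃ = 3.12006 − (-11.62688)·(3.12006 − 4.70000) / (-11.62688 − 61.82300) = 3.12006 − (18.36976)/(-73.44988) = 3.37016
f(3.37016) = -3.72178
z₄ = 3.37016 − (-3.72178)·(3.37016 − 3.12006) / (-3.72178 − (-11.62688)) = 3.37016 − (-0.93081)/(7.90510) = 3.48791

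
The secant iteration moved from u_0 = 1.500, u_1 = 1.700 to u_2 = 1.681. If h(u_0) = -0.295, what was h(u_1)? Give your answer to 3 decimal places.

0.031

The secant line through (1.500, -0.295) and (1.700, h(u_1)) crosses zero at u_2 = 1.681.
So (1.500, -0.295), (1.700, h(u_1)), (1.681, 0) are collinear:
h(u_1) = -0.295 · (1.700 − 1.681) / (1.500 − 1.681) = -0.295 · (0.01900)/(-0.18100) = 0.03097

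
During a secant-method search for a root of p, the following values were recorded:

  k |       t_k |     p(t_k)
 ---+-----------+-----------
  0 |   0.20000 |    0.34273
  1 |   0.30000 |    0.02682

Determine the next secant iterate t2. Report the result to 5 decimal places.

t2 = 0.30000 − 0.02682·(0.30000 − 0.20000) / (0.02682 − 0.34273)
   = 0.30000 − (0.0026820)/(-0.3159100) = 0.3084898

0.30849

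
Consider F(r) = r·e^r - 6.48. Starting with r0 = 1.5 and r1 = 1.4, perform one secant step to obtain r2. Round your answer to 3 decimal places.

1.477

F(1.5) = 0.24253, F(1.4) = -0.80272
r2 = 1.40000 − (-0.80272)·(1.40000 − 1.50000) / (-0.80272 − 0.24253) = 1.40000 − (0.08027)/(-1.04525) = 1.47680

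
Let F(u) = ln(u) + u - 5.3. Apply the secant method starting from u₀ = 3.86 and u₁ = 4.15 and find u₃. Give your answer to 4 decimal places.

F(3.86) = -0.089333, F(4.15) = 0.273108
u₂ = 4.150000 − 0.273108·(4.150000 − 3.860000) / (0.273108 − (-0.089333)) = 4.150000 − (0.079201)/(0.362441) = 3.931478
F(3.931478) = 0.000493
u₃ = 3.931478 − 0.000493·(3.931478 − 4.150000) / (0.000493 − 0.273108) = 3.931478 − (-0.000108)/(-0.272615) = 3.931082

3.9311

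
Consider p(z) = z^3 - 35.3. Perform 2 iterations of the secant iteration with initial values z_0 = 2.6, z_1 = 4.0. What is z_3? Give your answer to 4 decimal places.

p(2.6) = -17.724000, p(4.0) = 28.700000
z_2 = 4.000000 − 28.700000·(4.000000 − 2.600000) / (28.700000 − (-17.724000)) = 4.000000 − (40.180000)/(46.424000) = 3.134499
p(3.134499) = -4.503272
z_3 = 3.134499 − (-4.503272)·(3.134499 − 4.000000) / (-4.503272 − 28.700000) = 3.134499 − (3.897585)/(-33.203272) = 3.251885

3.2519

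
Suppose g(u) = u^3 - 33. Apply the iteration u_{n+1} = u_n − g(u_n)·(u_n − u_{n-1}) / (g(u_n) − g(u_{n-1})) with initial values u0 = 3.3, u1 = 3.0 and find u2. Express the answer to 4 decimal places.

g(3.3) = 2.937000, g(3.0) = -6.000000
u2 = 3.000000 − (-6.000000)·(3.000000 − 3.300000) / (-6.000000 − 2.937000) = 3.000000 − (1.800000)/(-8.937000) = 3.201410

3.2014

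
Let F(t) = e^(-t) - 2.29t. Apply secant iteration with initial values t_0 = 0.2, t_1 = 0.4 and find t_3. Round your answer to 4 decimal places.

F(0.2) = 0.360731, F(0.4) = -0.245680
t_2 = 0.400000 − (-0.245680)·(0.400000 − 0.200000) / (-0.245680 − 0.360731) = 0.400000 − (-0.049136)/(-0.606411) = 0.318972
F(0.318972) = -0.003551
t_3 = 0.318972 − (-0.003551)·(0.318972 − 0.400000) / (-0.003551 − (-0.245680)) = 0.318972 − (0.000288)/(0.242129) = 0.317784

0.3178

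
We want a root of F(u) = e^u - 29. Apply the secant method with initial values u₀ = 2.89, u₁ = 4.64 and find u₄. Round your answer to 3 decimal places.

F(2.89) = -11.00669, F(4.64) = 74.54435
u₂ = 4.64000 − 74.54435·(4.64000 − 2.89000) / (74.54435 − (-11.00669)) = 4.64000 − (130.45261)/(85.55104) = 3.11515
F(3.11515) = -6.46322
u₃ = 3.11515 − (-6.46322)·(3.11515 − 4.64000) / (-6.46322 − 74.54435) = 3.11515 − (9.85545)/(-81.00757) = 3.23681
F(3.23681) = -3.54761
u₄ = 3.23681 − (-3.54761)·(3.23681 − 3.11515) / (-3.54761 − (-6.46322)) = 3.23681 − (-0.43161)/(2.91561) = 3.38484

3.385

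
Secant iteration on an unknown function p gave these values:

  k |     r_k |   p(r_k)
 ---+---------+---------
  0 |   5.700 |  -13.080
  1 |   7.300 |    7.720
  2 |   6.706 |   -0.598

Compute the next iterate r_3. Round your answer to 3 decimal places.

r_3 = 6.706 − (-0.598)·(6.706 − 7.300) / (-0.598 − 7.720)
   = 6.706 − (0.35521)/(-8.31800) = 6.74870

6.749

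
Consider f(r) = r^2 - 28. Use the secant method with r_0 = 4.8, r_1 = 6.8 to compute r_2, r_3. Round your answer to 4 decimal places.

5.2276, 5.2835

f(4.8) = -4.960000, f(6.8) = 18.240000
r_2 = 6.800000 − 18.240000·(6.800000 − 4.800000) / (18.240000 − (-4.960000)) = 6.800000 − (36.480000)/(23.200000) = 5.227586
f(5.227586) = -0.672342
r_3 = 5.227586 − (-0.672342)·(5.227586 − 6.800000) / (-0.672342 − 18.240000) = 5.227586 − (1.057201)/(-18.912342) = 5.283486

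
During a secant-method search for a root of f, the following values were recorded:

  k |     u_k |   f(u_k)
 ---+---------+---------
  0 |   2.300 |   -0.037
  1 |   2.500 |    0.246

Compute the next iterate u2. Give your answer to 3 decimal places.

u2 = 2.500 − 0.246·(2.500 − 2.300) / (0.246 − (-0.037))
   = 2.500 − (0.04920)/(0.28300) = 2.32615

2.326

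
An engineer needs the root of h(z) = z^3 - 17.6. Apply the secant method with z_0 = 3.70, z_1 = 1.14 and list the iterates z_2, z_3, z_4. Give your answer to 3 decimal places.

h(3.70) = 33.05300, h(1.14) = -16.11846
z_2 = 1.14000 − (-16.11846)·(1.14000 − 3.70000) / (-16.11846 − 33.05300) = 1.14000 − (41.26325)/(-49.17146) = 1.97917
h(1.97917) = -9.84736
z_3 = 1.97917 − (-9.84736)·(1.97917 − 1.14000) / (-9.84736 − (-16.11846)) = 1.97917 − (-8.26361)/(6.27110) = 3.29690
h(3.29690) = 18.23583
z_4 = 3.29690 − 18.23583·(3.29690 − 1.97917) / (18.23583 − (-9.84736)) = 3.29690 − (24.02990)/(28.08319) = 2.44123

1.979, 3.297, 2.441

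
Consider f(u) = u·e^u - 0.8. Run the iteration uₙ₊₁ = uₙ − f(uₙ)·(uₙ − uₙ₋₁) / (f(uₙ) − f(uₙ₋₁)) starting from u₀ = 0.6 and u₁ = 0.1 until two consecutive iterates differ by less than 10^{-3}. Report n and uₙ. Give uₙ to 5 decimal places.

f(0.6) = 0.2932713, f(0.1) = -0.6894829
u₂ = 0.1000000 − (-0.6894829)·(-0.5000000)/(-0.9827542) = 0.4507911;  |Δ| = 0.3507911
f(0.4507911) = -0.0924592
u₃ = 0.4507911 − (-0.0924592)·(0.3507911)/(0.5970237) = 0.5051171;  |Δ| = 0.0543260
f(0.5051171) = 0.0370697
u₄ = 0.5051171 − 0.0370697·(0.0543260)/(0.1295289) = 0.4895696;  |Δ| = 0.0155475
f(0.4895696) = -0.0012114
u₅ = 0.4895696 − (-0.0012114)·(-0.0155475)/(-0.0382811) = 0.4900616;  |Δ| = 0.0004920
|u₅ − u₄| = 0.0004920 < 10^{-3}

n = 5, uₙ = 0.49006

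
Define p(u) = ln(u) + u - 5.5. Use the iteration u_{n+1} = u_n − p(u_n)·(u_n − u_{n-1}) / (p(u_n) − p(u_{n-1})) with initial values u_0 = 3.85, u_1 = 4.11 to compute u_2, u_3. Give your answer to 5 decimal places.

4.09128, 4.09117

p(3.85) = -0.3019269, p(4.11) = 0.0234230
u_2 = 4.1100000 − 0.0234230·(4.1100000 − 3.8500000) / (0.0234230 − (-0.3019269)) = 4.1100000 − (0.0060900)/(0.3253499) = 4.0912817
p(4.0912817) = 0.0001400
u_3 = 4.0912817 − 0.0001400·(4.0912817 − 4.1100000) / (0.0001400 − 0.0234230) = 4.0912817 − (-0.0000026)/(-0.0232830) = 4.0911692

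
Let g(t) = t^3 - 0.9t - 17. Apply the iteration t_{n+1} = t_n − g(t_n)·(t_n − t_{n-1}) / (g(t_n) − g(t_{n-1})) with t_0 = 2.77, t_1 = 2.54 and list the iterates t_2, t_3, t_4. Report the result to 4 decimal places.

2.6831, 2.6882, 2.6879

g(2.77) = 1.760933, g(2.54) = -2.898936
t_2 = 2.540000 − (-2.898936)·(2.540000 − 2.770000) / (-2.898936 − 1.760933) = 2.540000 − (0.666755)/(-4.659869) = 2.683085
g(2.683085) = -0.099404
t_3 = 2.683085 − (-0.099404)·(2.683085 − 2.540000) / (-0.099404 − (-2.898936)) = 2.683085 − (-0.014223)/(2.799532) = 2.688165
g(2.688165) = 0.005955
t_4 = 2.688165 − 0.005955·(2.688165 − 2.683085) / (0.005955 − (-0.099404)) = 2.688165 − (0.000030)/(0.105359) = 2.687878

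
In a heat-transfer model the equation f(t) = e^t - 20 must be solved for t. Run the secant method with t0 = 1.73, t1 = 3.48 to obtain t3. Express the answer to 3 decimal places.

f(1.73) = -14.35935, f(3.48) = 12.45972
t2 = 3.48000 − 12.45972·(3.48000 − 1.73000) / (12.45972 − (-14.35935)) = 3.48000 − (21.80451)/(26.81907) = 2.66698
f(2.66698) = -5.60361
t3 = 2.66698 − (-5.60361)·(2.66698 − 3.48000) / (-5.60361 − 12.45972) = 2.66698 − (4.55587)/(-18.06334) = 2.91919

2.919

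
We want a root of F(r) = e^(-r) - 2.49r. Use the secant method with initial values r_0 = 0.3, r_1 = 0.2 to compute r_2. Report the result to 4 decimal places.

0.2981

F(0.3) = -0.006182, F(0.2) = 0.320731
r_2 = 0.200000 − 0.320731·(0.200000 − 0.300000) / (0.320731 − (-0.006182)) = 0.200000 − (-0.032073)/(0.326913) = 0.298109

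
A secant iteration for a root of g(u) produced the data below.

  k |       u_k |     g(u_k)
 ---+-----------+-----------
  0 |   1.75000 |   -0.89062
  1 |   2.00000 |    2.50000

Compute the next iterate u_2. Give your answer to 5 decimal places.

1.81567

u_2 = 2.00000 − 2.50000·(2.00000 − 1.75000) / (2.50000 − (-0.89062))
   = 2.00000 − (0.6250000)/(3.3906200) = 1.8156679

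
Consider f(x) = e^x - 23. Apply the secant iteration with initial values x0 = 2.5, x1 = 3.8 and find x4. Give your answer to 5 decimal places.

f(2.5) = -10.8175060, f(3.8) = 21.7011845
x2 = 3.8000000 − 21.7011845·(3.8000000 − 2.5000000) / (21.7011845 − (-10.8175060)) = 3.8000000 − (28.2115398)/(32.5186905) = 2.9324515
f(2.9324515) = -4.2264016
x3 = 2.9324515 − (-4.2264016)·(2.9324515 − 3.8000000) / (-4.2264016 − 21.7011845) = 2.9324515 − (3.6666082)/(-25.9275861) = 3.0738688
f(3.0738688) = -1.3745945
x4 = 3.0738688 − (-1.3745945)·(3.0738688 − 2.9324515) / (-1.3745945 − (-4.2264016)) = 3.0738688 − (-0.1943914)/(2.8518071) = 3.1420331

3.14203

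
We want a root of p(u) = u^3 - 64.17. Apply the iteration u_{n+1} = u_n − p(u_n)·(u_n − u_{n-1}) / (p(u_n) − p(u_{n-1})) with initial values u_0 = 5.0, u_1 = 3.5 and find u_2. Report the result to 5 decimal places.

p(5.0) = 60.8300000, p(3.5) = -21.2950000
u_2 = 3.5000000 − (-21.2950000)·(3.5000000 − 5.0000000) / (-21.2950000 − 60.8300000) = 3.5000000 − (31.9425000)/(-82.1250000) = 3.8889498

3.88895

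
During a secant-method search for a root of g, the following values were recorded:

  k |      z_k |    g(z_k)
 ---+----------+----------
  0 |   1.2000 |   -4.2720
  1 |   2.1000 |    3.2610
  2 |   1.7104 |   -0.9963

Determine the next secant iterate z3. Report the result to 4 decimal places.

z3 = 1.7104 − (-0.9963)·(1.7104 − 2.1000) / (-0.9963 − 3.2610)
   = 1.7104 − (0.388158)/(-4.257300) = 1.801575

1.8016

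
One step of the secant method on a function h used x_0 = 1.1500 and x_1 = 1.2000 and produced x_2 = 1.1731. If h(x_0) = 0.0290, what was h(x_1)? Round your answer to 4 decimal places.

The secant line through (1.1500, 0.0290) and (1.2000, h(x_1)) crosses zero at x_2 = 1.1731.
So (1.1500, 0.0290), (1.2000, h(x_1)), (1.1731, 0) are collinear:
h(x_1) = 0.0290 · (1.2000 − 1.1731) / (1.1500 − 1.1731) = 0.0290 · (0.026900)/(-0.023100) = -0.033771

-0.0338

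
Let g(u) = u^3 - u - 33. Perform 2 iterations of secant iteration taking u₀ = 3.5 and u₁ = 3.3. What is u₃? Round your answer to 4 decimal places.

3.3114

g(3.5) = 6.375000, g(3.3) = -0.363000
u₂ = 3.300000 − (-0.363000)·(3.300000 − 3.500000) / (-0.363000 − 6.375000) = 3.300000 − (0.072600)/(-6.738000) = 3.310775
g(3.310775) = -0.020614
u₃ = 3.310775 − (-0.020614)·(3.310775 − 3.300000) / (-0.020614 − (-0.363000)) = 3.310775 − (-0.000222)/(0.342386) = 3.311423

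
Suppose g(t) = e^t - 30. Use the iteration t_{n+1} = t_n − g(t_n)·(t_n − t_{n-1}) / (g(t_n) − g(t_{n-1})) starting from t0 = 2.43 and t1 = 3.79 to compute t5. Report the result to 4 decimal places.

g(2.43) = -18.641118, g(3.79) = 14.256400
t2 = 3.790000 − 14.256400·(3.790000 − 2.430000) / (14.256400 − (-18.641118)) = 3.790000 − (19.388704)/(32.897518) = 3.200633
g(3.200633) = -5.451930
t3 = 3.200633 − (-5.451930)·(3.200633 − 3.790000) / (-5.451930 − 14.256400) = 3.200633 − (3.213187)/(-19.708331) = 3.363670
g(3.363670) = -1.104953
t4 = 3.363670 − (-1.104953)·(3.363670 − 3.200633) / (-1.104953 − (-5.451930)) = 3.363670 − (-0.180148)/(4.346977) = 3.405112
g(3.405112) = 0.117680
t5 = 3.405112 − 0.117680·(3.405112 − 3.363670) / (0.117680 − (-1.104953)) = 3.405112 − (0.004877)/(1.222633) = 3.401124

3.4011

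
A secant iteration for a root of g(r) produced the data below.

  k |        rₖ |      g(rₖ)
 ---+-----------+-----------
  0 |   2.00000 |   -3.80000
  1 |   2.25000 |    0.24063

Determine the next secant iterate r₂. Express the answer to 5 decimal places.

r₂ = 2.25000 − 0.24063·(2.25000 − 2.00000) / (0.24063 − (-3.80000))
   = 2.25000 − (0.0601575)/(4.0406300) = 2.2351119

2.23511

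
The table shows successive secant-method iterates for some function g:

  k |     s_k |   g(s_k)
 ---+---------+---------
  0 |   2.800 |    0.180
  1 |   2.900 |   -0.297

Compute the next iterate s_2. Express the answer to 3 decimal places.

2.838

s_2 = 2.900 − (-0.297)·(2.900 − 2.800) / (-0.297 − 0.180)
   = 2.900 − (-0.02970)/(-0.47700) = 2.83774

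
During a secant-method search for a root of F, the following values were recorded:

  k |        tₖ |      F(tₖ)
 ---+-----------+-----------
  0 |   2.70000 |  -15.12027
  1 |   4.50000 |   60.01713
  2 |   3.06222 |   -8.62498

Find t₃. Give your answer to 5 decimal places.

3.24288

t₃ = 3.06222 − (-8.62498)·(3.06222 − 4.50000) / (-8.62498 − 60.01713)
   = 3.06222 − (12.4008237)/(-68.6421100) = 3.2428791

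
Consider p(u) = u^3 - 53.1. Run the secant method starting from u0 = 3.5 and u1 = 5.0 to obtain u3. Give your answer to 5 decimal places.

p(3.5) = -10.2250000, p(5.0) = 71.9000000
u2 = 5.0000000 − 71.9000000·(5.0000000 − 3.5000000) / (71.9000000 − (-10.2250000)) = 5.0000000 − (107.8500000)/(82.1250000) = 3.6867580
p(3.6867580) = -2.9889052
u3 = 3.6867580 − (-2.9889052)·(3.6867580 − 5.0000000) / (-2.9889052 − 71.9000000) = 3.6867580 − (3.9251559)/(-74.8889052) = 3.7391710

3.73917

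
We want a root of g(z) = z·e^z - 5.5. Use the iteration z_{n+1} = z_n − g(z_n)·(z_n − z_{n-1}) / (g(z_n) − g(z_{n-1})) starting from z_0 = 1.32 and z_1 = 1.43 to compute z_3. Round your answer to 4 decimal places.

g(1.32) = -0.558684, g(1.43) = 0.475540
z_2 = 1.430000 − 0.475540·(1.430000 − 1.320000) / (0.475540 − (-0.558684)) = 1.430000 − (0.052309)/(1.034224) = 1.379422
g(1.379422) = -0.020105
z_3 = 1.379422 − (-0.020105)·(1.379422 − 1.430000) / (-0.020105 − 0.475540) = 1.379422 − (0.001017)/(-0.495645) = 1.381473

1.3815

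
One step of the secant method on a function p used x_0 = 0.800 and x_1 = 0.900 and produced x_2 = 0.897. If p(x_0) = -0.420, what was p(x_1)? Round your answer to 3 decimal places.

0.013

The secant line through (0.800, -0.420) and (0.900, p(x_1)) crosses zero at x_2 = 0.897.
So (0.800, -0.420), (0.900, p(x_1)), (0.897, 0) are collinear:
p(x_1) = -0.420 · (0.900 − 0.897) / (0.800 − 0.897) = -0.420 · (0.00300)/(-0.09700) = 0.01299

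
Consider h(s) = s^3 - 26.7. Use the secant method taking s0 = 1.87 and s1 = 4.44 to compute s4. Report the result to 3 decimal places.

3.024

h(1.87) = -20.16080, h(4.44) = 60.82838
s2 = 4.44000 − 60.82838·(4.44000 − 1.87000) / (60.82838 − (-20.16080)) = 4.44000 − (156.32895)/(80.98918) = 2.50976
h(2.50976) = -10.89138
s3 = 2.50976 − (-10.89138)·(2.50976 − 4.44000) / (-10.89138 − 60.82838) = 2.50976 − (21.02302)/(-71.71976) = 2.80288
h(2.80288) = -4.68013
s4 = 2.80288 − (-4.68013)·(2.80288 − 2.50976) / (-4.68013 − (-10.89138)) = 2.80288 − (-1.37188)/(6.21124) = 3.02375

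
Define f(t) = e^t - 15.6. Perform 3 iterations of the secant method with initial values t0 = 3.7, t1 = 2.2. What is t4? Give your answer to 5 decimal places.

f(3.7) = 24.8473044, f(2.2) = -6.5749865
t2 = 2.2000000 − (-6.5749865)·(2.2000000 − 3.7000000) / (-6.5749865 − 24.8473044) = 2.2000000 − (9.8624798)/(-31.4222909) = 2.5138689
f(2.5138689) = -3.2473712
t3 = 2.5138689 − (-3.2473712)·(2.5138689 − 2.2000000) / (-3.2473712 − (-6.5749865)) = 2.5138689 − (-1.0192488)/(3.3276153) = 2.8201690
f(2.8201690) = 1.1796858
t4 = 2.8201690 − 1.1796858·(2.8201690 − 2.5138689) / (1.1796858 − (-3.2473712)) = 2.8201690 − (0.3613379)/(4.4270570) = 2.7385486

2.73855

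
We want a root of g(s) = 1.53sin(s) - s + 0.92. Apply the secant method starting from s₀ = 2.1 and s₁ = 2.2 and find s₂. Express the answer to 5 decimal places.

2.17659

g(2.1) = 0.1407103, g(2.2) = -0.0430005
s₂ = 2.2000000 − (-0.0430005)·(2.2000000 − 2.1000000) / (-0.0430005 − 0.1407103) = 2.2000000 − (-0.0043001)/(-0.1837108) = 2.1765934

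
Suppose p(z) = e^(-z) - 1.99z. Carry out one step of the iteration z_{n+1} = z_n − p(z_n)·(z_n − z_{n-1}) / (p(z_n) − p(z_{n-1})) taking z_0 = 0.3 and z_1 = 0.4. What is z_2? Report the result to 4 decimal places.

p(0.3) = 0.143818, p(0.4) = -0.125680
z_2 = 0.400000 − (-0.125680)·(0.400000 − 0.300000) / (-0.125680 − 0.143818) = 0.400000 − (-0.012568)/(-0.269498) = 0.353365

0.3534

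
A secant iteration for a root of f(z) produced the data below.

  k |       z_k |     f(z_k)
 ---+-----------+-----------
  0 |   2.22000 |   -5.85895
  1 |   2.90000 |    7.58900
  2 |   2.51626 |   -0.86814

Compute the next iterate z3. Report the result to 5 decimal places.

z3 = 2.51626 − (-0.86814)·(2.51626 − 2.90000) / (-0.86814 − 7.58900)
   = 2.51626 − (0.3331400)/(-8.4571400) = 2.5556516

2.55565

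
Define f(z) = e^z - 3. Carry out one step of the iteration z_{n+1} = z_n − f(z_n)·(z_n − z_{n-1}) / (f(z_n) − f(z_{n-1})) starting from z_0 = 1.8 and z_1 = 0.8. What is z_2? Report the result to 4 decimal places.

f(1.8) = 3.049647, f(0.8) = -0.774459
z_2 = 0.800000 − (-0.774459)·(0.800000 − 1.800000) / (-0.774459 − 3.049647) = 0.800000 − (0.774459)/(-3.824107) = 1.002520

1.0025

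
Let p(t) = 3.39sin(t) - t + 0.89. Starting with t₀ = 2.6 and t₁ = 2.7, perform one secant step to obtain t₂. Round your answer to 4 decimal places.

2.6094

p(2.6) = 0.037550, p(2.7) = -0.361182
t₂ = 2.700000 − (-0.361182)·(2.700000 − 2.600000) / (-0.361182 − 0.037550) = 2.700000 − (-0.036118)/(-0.398732) = 2.609417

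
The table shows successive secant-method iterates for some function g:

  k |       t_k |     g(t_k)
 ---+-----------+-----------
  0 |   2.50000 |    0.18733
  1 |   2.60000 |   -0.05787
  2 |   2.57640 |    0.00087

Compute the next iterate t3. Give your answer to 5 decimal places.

t3 = 2.57640 − 0.00087·(2.57640 − 2.60000) / (0.00087 − (-0.05787))
   = 2.57640 − (-0.0000205)/(0.0587400) = 2.5767495

2.57675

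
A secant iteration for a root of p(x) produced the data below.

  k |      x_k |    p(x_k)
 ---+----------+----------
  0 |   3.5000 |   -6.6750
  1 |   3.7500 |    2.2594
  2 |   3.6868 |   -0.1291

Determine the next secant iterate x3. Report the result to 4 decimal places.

x3 = 3.6868 − (-0.1291)·(3.6868 − 3.7500) / (-0.1291 − 2.2594)
   = 3.6868 − (0.008159)/(-2.388500) = 3.690216

3.6902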